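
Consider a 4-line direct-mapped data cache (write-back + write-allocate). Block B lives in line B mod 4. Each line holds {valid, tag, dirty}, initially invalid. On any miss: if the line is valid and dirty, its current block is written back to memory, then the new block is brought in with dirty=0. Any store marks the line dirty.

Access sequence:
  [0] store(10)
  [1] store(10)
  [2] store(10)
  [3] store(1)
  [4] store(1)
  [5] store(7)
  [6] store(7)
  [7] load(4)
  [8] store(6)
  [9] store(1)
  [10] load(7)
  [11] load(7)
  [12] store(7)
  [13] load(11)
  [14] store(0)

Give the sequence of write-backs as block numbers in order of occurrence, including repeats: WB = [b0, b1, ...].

WB = [10, 7]

0: W B10 -> L2 miss  d=D]
1: W B10 -> L2 hit  d=D]
2: W B10 -> L2 hit  d=D]
3: W B1 -> L1 miss  d=D]
4: W B1 -> L1 hit  d=D]
5: W B7 -> L3 miss  d=D]
6: W B7 -> L3 hit  d=D]
7: R B4 -> L0 miss  d=-]
8: W B6 -> L2 miss wb->B10  d=D]
9: W B1 -> L1 hit  d=D]
10: R B7 -> L3 hit  d=D]
11: R B7 -> L3 hit  d=D]
12: W B7 -> L3 hit  d=D]
13: R B11 -> L3 miss wb->B7  d=-]
14: W B0 -> L0 miss  d=D]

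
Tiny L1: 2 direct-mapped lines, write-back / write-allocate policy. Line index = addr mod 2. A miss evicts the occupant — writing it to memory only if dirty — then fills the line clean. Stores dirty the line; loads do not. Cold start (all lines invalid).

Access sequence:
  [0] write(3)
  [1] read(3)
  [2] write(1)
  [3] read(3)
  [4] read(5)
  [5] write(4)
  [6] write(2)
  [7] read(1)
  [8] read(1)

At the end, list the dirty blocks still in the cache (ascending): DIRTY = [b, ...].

DIRTY = [2]

  0 | W B3 → L1 miss [D]
  1 | R B3 → L1 hit [D]
  2 | W B1 → L1 miss wb→B3 [D]
  3 | R B3 → L1 miss wb→B1 [-]
  4 | R B5 → L1 miss [-]
  5 | W B4 → L0 miss [D]
  6 | W B2 → L0 miss wb→B4 [D]
  7 | R B1 → L1 miss [-]
  8 | R B1 → L1 hit [-]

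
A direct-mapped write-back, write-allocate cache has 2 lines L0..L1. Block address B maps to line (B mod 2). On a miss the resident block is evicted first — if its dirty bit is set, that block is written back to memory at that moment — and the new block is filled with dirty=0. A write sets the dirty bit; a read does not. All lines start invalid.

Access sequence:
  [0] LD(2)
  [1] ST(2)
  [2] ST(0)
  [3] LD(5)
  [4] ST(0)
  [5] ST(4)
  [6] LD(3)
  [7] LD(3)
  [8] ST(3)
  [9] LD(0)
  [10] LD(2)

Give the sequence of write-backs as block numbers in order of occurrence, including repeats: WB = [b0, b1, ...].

0: R B2 -> L0 miss  d=-]
1: W B2 -> L0 hit  d=D]
2: W B0 -> L0 miss wb->B2  d=D]
3: R B5 -> L1 miss  d=-]
4: W B0 -> L0 hit  d=D]
5: W B4 -> L0 miss wb->B0  d=D]
6: R B3 -> L1 miss  d=-]
7: R B3 -> L1 hit  d=-]
8: W B3 -> L1 hit  d=D]
9: R B0 -> L0 miss wb->B4  d=-]
10: R B2 -> L0 miss  d=-]

WB = [2, 0, 4]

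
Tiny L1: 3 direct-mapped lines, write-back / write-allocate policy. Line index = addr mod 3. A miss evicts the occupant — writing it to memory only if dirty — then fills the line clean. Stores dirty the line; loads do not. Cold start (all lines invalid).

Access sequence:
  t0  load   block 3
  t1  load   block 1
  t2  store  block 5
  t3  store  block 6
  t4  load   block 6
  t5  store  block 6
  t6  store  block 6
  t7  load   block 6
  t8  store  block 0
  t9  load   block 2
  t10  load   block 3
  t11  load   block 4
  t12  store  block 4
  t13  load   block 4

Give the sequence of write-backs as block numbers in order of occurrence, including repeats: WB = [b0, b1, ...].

0: R B3 → L0 miss [-]
1: R B1 → L1 miss [-]
2: W B5 → L2 miss [D]
3: W B6 → L0 miss [D]
4: R B6 → L0 hit [D]
5: W B6 → L0 hit [D]
6: W B6 → L0 hit [D]
7: R B6 → L0 hit [D]
8: W B0 → L0 miss wb→B6 [D]
9: R B2 → L2 miss wb→B5 [-]
10: R B3 → L0 miss wb→B0 [-]
11: R B4 → L1 miss [-]
12: W B4 → L1 hit [D]
13: R B4 → L1 hit [D]

WB = [6, 5, 0]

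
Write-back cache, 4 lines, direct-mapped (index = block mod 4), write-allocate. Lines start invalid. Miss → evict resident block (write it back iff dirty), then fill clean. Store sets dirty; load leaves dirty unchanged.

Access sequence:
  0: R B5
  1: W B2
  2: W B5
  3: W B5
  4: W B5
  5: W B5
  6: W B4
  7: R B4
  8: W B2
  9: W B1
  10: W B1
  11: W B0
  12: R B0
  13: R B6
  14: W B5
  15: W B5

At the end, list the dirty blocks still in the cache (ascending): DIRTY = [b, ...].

DIRTY = [0, 5]

  0 | R B5 → L1 miss [-]
  1 | W B2 → L2 miss [D]
  2 | W B5 → L1 hit [D]
  3 | W B5 → L1 hit [D]
  4 | W B5 → L1 hit [D]
  5 | W B5 → L1 hit [D]
  6 | W B4 → L0 miss [D]
  7 | R B4 → L0 hit [D]
  8 | W B2 → L2 hit [D]
  9 | W B1 → L1 miss wb→B5 [D]
  10 | W B1 → L1 hit [D]
  11 | W B0 → L0 miss wb→B4 [D]
  12 | R B0 → L0 hit [D]
  13 | R B6 → L2 miss wb→B2 [-]
  14 | W B5 → L1 miss wb→B1 [D]
  15 | W B5 → L1 hit [D]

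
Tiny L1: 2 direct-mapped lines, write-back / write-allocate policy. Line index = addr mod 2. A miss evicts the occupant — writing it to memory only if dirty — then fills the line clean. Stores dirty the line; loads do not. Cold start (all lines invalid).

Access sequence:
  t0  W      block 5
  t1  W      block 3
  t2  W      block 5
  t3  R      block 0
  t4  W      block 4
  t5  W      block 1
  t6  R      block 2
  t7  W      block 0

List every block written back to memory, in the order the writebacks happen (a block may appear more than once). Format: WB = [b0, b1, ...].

WB = [5, 3, 5, 4]

  0 | W B5 → L1 miss [D]
  1 | W B3 → L1 miss wb→B5 [D]
  2 | W B5 → L1 miss wb→B3 [D]
  3 | R B0 → L0 miss [-]
  4 | W B4 → L0 miss [D]
  5 | W B1 → L1 miss wb→B5 [D]
  6 | R B2 → L0 miss wb→B4 [-]
  7 | W B0 → L0 miss [D]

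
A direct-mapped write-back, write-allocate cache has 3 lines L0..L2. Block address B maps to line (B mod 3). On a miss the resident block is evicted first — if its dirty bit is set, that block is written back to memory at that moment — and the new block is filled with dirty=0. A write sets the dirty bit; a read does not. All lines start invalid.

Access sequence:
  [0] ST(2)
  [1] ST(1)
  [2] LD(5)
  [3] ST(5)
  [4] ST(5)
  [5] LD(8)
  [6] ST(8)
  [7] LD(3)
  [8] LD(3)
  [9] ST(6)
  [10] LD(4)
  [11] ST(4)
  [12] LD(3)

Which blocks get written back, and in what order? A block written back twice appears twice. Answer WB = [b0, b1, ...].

WB = [2, 5, 1, 6]

0: W B2 → L2 miss [D]
1: W B1 → L1 miss [D]
2: R B5 → L2 miss wb→B2 [-]
3: W B5 → L2 hit [D]
4: W B5 → L2 hit [D]
5: R B8 → L2 miss wb→B5 [-]
6: W B8 → L2 hit [D]
7: R B3 → L0 miss [-]
8: R B3 → L0 hit [-]
9: W B6 → L0 miss [D]
10: R B4 → L1 miss wb→B1 [-]
11: W B4 → L1 hit [D]
12: R B3 → L0 miss wb→B6 [-]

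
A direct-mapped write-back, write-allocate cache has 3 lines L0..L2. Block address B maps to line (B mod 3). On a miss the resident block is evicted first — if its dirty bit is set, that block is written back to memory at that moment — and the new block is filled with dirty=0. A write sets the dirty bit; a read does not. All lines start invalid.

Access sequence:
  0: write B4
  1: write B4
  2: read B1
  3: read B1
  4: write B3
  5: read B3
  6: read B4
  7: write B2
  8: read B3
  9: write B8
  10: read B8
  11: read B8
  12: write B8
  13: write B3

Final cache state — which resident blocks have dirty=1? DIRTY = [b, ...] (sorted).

DIRTY = [3, 8]

0: W B4 → L1 miss [D]
1: W B4 → L1 hit [D]
2: R B1 → L1 miss wb→B4 [-]
3: R B1 → L1 hit [-]
4: W B3 → L0 miss [D]
5: R B3 → L0 hit [D]
6: R B4 → L1 miss [-]
7: W B2 → L2 miss [D]
8: R B3 → L0 hit [D]
9: W B8 → L2 miss wb→B2 [D]
10: R B8 → L2 hit [D]
11: R B8 → L2 hit [D]
12: W B8 → L2 hit [D]
13: W B3 → L0 hit [D]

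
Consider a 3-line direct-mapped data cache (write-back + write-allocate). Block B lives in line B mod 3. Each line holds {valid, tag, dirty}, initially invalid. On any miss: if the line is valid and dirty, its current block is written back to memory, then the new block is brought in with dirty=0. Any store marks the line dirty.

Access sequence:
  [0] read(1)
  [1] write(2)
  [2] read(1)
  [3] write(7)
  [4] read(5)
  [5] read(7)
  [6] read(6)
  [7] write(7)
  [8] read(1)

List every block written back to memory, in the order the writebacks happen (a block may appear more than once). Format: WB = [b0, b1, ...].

WB = [2, 7]

  0 | R B1 → L1 miss [-]
  1 | W B2 → L2 miss [D]
  2 | R B1 → L1 hit [-]
  3 | W B7 → L1 miss [D]
  4 | R B5 → L2 miss wb→B2 [-]
  5 | R B7 → L1 hit [D]
  6 | R B6 → L0 miss [-]
  7 | W B7 → L1 hit [D]
  8 | R B1 → L1 miss wb→B7 [-]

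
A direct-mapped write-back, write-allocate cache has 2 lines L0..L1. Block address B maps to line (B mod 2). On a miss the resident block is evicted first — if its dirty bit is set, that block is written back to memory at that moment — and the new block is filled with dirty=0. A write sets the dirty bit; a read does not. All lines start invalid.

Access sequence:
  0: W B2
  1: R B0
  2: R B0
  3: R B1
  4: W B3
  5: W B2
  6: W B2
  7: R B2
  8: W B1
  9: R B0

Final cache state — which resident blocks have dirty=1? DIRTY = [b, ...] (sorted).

DIRTY = [1]

0: W B2 → L0 miss [D]
1: R B0 → L0 miss wb→B2 [-]
2: R B0 → L0 hit [-]
3: R B1 → L1 miss [-]
4: W B3 → L1 miss [D]
5: W B2 → L0 miss [D]
6: W B2 → L0 hit [D]
7: R B2 → L0 hit [D]
8: W B1 → L1 miss wb→B3 [D]
9: R B0 → L0 miss wb→B2 [-]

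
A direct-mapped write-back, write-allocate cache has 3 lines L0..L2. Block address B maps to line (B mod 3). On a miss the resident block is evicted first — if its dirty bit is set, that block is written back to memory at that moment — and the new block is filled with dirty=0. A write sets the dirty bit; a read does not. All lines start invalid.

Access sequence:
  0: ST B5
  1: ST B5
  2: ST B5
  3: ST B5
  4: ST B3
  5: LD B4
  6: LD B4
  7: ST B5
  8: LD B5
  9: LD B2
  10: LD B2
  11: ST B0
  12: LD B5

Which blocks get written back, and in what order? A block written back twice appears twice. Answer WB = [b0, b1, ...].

0: W B5 -> L2 miss  d=D]
1: W B5 -> L2 hit  d=D]
2: W B5 -> L2 hit  d=D]
3: W B5 -> L2 hit  d=D]
4: W B3 -> L0 miss  d=D]
5: R B4 -> L1 miss  d=-]
6: R B4 -> L1 hit  d=-]
7: W B5 -> L2 hit  d=D]
8: R B5 -> L2 hit  d=D]
9: R B2 -> L2 miss wb->B5  d=-]
10: R B2 -> L2 hit  d=-]
11: W B0 -> L0 miss wb->B3  d=D]
12: R B5 -> L2 miss  d=-]

WB = [5, 3]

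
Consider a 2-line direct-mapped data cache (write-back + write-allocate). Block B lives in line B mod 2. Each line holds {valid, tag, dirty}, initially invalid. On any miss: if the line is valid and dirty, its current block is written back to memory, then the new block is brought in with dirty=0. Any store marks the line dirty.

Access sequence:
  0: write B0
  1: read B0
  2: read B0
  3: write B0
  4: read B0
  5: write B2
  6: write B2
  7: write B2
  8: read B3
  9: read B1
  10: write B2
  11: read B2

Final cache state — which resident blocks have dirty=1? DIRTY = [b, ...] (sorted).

DIRTY = [2]

0: W B0 → L0 miss [D]
1: R B0 → L0 hit [D]
2: R B0 → L0 hit [D]
3: W B0 → L0 hit [D]
4: R B0 → L0 hit [D]
5: W B2 → L0 miss wb→B0 [D]
6: W B2 → L0 hit [D]
7: W B2 → L0 hit [D]
8: R B3 → L1 miss [-]
9: R B1 → L1 miss [-]
10: W B2 → L0 hit [D]
11: R B2 → L0 hit [D]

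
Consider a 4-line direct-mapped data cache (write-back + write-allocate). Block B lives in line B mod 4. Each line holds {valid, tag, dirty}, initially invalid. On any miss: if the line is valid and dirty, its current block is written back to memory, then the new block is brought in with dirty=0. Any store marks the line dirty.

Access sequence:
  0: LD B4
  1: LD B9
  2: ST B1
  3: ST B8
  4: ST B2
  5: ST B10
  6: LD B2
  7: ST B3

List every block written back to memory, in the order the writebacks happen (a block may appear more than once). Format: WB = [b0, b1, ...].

WB = [2, 10]

0: R B4 → L0 miss [-]
1: R B9 → L1 miss [-]
2: W B1 → L1 miss [D]
3: W B8 → L0 miss [D]
4: W B2 → L2 miss [D]
5: W B10 → L2 miss wb→B2 [D]
6: R B2 → L2 miss wb→B10 [-]
7: W B3 → L3 miss [D]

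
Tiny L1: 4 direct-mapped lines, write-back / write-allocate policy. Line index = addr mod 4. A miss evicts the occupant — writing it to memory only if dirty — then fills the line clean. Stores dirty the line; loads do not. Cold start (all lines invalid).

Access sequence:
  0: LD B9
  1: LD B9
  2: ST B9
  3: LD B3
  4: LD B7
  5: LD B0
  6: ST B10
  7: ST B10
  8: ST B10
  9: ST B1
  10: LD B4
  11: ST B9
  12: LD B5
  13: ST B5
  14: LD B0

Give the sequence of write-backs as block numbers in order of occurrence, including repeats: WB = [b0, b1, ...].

WB = [9, 1, 9]

0: R B9 → L1 miss [-]
1: R B9 → L1 hit [-]
2: W B9 → L1 hit [D]
3: R B3 → L3 miss [-]
4: R B7 → L3 miss [-]
5: R B0 → L0 miss [-]
6: W B10 → L2 miss [D]
7: W B10 → L2 hit [D]
8: W B10 → L2 hit [D]
9: W B1 → L1 miss wb→B9 [D]
10: R B4 → L0 miss [-]
11: W B9 → L1 miss wb→B1 [D]
12: R B5 → L1 miss wb→B9 [-]
13: W B5 → L1 hit [D]
14: R B0 → L0 miss [-]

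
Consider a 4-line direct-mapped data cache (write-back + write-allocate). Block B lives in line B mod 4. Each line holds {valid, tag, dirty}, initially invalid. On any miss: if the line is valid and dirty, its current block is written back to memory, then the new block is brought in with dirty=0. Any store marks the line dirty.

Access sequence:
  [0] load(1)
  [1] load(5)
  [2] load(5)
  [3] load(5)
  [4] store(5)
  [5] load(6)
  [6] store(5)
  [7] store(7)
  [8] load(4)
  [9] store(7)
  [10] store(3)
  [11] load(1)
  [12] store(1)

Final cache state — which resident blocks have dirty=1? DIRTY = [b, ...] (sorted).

DIRTY = [1, 3]

0: R B1 -> L1 miss  d=-]
1: R B5 -> L1 miss  d=-]
2: R B5 -> L1 hit  d=-]
3: R B5 -> L1 hit  d=-]
4: W B5 -> L1 hit  d=D]
5: R B6 -> L2 miss  d=-]
6: W B5 -> L1 hit  d=D]
7: W B7 -> L3 miss  d=D]
8: R B4 -> L0 miss  d=-]
9: W B7 -> L3 hit  d=D]
10: W B3 -> L3 miss wb->B7  d=D]
11: R B1 -> L1 miss wb->B5  d=-]
12: W B1 -> L1 hit  d=D]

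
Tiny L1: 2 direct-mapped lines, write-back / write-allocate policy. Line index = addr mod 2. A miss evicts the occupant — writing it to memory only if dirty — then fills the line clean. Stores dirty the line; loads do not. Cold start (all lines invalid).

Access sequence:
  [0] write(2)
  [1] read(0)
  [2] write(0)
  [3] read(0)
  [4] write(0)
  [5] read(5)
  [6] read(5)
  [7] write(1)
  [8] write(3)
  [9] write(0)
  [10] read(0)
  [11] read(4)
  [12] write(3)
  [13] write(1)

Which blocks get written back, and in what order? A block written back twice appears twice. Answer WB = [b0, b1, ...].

0: W B2 → L0 miss [D]
1: R B0 → L0 miss wb→B2 [-]
2: W B0 → L0 hit [D]
3: R B0 → L0 hit [D]
4: W B0 → L0 hit [D]
5: R B5 → L1 miss [-]
6: R B5 → L1 hit [-]
7: W B1 → L1 miss [D]
8: W B3 → L1 miss wb→B1 [D]
9: W B0 → L0 hit [D]
10: R B0 → L0 hit [D]
11: R B4 → L0 miss wb→B0 [-]
12: W B3 → L1 hit [D]
13: W B1 → L1 miss wb→B3 [D]

WB = [2, 1, 0, 3]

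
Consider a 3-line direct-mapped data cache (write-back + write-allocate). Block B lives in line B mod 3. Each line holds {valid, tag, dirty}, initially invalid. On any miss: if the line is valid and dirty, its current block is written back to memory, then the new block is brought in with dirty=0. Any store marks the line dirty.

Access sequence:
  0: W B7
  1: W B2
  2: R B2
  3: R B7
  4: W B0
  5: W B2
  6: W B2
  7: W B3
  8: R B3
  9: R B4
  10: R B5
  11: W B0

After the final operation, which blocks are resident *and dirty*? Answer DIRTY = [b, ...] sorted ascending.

DIRTY = [0]

  0 | W B7 → L1 miss [D]
  1 | W B2 → L2 miss [D]
  2 | R B2 → L2 hit [D]
  3 | R B7 → L1 hit [D]
  4 | W B0 → L0 miss [D]
  5 | W B2 → L2 hit [D]
  6 | W B2 → L2 hit [D]
  7 | W B3 → L0 miss wb→B0 [D]
  8 | R B3 → L0 hit [D]
  9 | R B4 → L1 miss wb→B7 [-]
  10 | R B5 → L2 miss wb→B2 [-]
  11 | W B0 → L0 miss wb→B3 [D]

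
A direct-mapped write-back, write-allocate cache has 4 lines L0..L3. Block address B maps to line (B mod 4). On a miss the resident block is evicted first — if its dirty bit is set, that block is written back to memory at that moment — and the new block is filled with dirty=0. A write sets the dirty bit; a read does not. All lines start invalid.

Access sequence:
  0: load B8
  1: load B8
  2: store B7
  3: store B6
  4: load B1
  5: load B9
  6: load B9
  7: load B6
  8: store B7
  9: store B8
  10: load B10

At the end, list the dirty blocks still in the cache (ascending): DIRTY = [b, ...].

DIRTY = [7, 8]

0: R B8 -> L0 miss  d=-]
1: R B8 -> L0 hit  d=-]
2: W B7 -> L3 miss  d=D]
3: W B6 -> L2 miss  d=D]
4: R B1 -> L1 miss  d=-]
5: R B9 -> L1 miss  d=-]
6: R B9 -> L1 hit  d=-]
7: R B6 -> L2 hit  d=D]
8: W B7 -> L3 hit  d=D]
9: W B8 -> L0 hit  d=D]
10: R B10 -> L2 miss wb->B6  d=-]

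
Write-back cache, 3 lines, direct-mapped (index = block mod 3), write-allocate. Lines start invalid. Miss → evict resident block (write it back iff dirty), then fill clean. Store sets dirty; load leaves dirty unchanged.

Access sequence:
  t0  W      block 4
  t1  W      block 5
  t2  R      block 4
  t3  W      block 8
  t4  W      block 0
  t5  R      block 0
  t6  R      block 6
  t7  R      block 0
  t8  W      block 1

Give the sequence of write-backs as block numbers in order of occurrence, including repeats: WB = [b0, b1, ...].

WB = [5, 0, 4]

0: W B4 → L1 miss [D]
1: W B5 → L2 miss [D]
2: R B4 → L1 hit [D]
3: W B8 → L2 miss wb→B5 [D]
4: W B0 → L0 miss [D]
5: R B0 → L0 hit [D]
6: R B6 → L0 miss wb→B0 [-]
7: R B0 → L0 miss [-]
8: W B1 → L1 miss wb→B4 [D]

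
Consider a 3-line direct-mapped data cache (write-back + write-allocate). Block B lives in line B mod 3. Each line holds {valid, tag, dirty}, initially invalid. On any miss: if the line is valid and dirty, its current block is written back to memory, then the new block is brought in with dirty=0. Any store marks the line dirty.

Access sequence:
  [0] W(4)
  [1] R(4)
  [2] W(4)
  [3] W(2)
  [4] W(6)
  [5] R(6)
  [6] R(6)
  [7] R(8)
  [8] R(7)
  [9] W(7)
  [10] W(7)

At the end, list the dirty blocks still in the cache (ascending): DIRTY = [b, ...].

DIRTY = [6, 7]

0: W B4 → L1 miss [D]
1: R B4 → L1 hit [D]
2: W B4 → L1 hit [D]
3: W B2 → L2 miss [D]
4: W B6 → L0 miss [D]
5: R B6 → L0 hit [D]
6: R B6 → L0 hit [D]
7: R B8 → L2 miss wb→B2 [-]
8: R B7 → L1 miss wb→B4 [-]
9: W B7 → L1 hit [D]
10: W B7 → L1 hit [D]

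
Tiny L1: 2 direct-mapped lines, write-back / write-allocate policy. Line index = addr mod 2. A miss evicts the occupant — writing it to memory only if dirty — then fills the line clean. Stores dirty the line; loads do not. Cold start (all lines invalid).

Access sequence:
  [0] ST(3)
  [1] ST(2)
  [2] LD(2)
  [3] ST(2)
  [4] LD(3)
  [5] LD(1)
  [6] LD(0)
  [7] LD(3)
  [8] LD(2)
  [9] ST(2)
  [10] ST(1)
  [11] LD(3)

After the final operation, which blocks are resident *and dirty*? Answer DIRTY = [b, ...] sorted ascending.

DIRTY = [2]

  0 | W B3 → L1 miss [D]
  1 | W B2 → L0 miss [D]
  2 | R B2 → L0 hit [D]
  3 | W B2 → L0 hit [D]
  4 | R B3 → L1 hit [D]
  5 | R B1 → L1 miss wb→B3 [-]
  6 | R B0 → L0 miss wb→B2 [-]
  7 | R B3 → L1 miss [-]
  8 | R B2 → L0 miss [-]
  9 | W B2 → L0 hit [D]
  10 | W B1 → L1 miss [D]
  11 | R B3 → L1 miss wb→B1 [-]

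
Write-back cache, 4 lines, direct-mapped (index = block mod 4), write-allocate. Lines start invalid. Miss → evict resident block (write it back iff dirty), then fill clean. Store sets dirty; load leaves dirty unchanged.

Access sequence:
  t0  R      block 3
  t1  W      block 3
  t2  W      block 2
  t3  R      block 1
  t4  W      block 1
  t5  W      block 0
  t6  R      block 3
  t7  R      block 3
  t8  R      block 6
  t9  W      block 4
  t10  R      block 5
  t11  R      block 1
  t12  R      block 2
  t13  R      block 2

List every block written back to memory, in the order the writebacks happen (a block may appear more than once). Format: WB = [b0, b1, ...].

0: R B3 → L3 miss [-]
1: W B3 → L3 hit [D]
2: W B2 → L2 miss [D]
3: R B1 → L1 miss [-]
4: W B1 → L1 hit [D]
5: W B0 → L0 miss [D]
6: R B3 → L3 hit [D]
7: R B3 → L3 hit [D]
8: R B6 → L2 miss wb→B2 [-]
9: W B4 → L0 miss wb→B0 [D]
10: R B5 → L1 miss wb→B1 [-]
11: R B1 → L1 miss [-]
12: R B2 → L2 miss [-]
13: R B2 → L2 hit [-]

WB = [2, 0, 1]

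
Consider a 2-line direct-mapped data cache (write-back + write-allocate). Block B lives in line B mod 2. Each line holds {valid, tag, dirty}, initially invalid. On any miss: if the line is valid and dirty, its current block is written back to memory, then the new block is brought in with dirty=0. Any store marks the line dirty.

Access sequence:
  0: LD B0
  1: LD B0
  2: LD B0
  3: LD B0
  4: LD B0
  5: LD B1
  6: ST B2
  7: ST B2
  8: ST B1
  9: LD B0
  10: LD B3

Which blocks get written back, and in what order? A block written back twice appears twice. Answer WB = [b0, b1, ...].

0: R B0 -> L0 miss  d=-]
1: R B0 -> L0 hit  d=-]
2: R B0 -> L0 hit  d=-]
3: R B0 -> L0 hit  d=-]
4: R B0 -> L0 hit  d=-]
5: R B1 -> L1 miss  d=-]
6: W B2 -> L0 miss  d=D]
7: W B2 -> L0 hit  d=D]
8: W B1 -> L1 hit  d=D]
9: R B0 -> L0 miss wb->B2  d=-]
10: R B3 -> L1 miss wb->B1  d=-]

WB = [2, 1]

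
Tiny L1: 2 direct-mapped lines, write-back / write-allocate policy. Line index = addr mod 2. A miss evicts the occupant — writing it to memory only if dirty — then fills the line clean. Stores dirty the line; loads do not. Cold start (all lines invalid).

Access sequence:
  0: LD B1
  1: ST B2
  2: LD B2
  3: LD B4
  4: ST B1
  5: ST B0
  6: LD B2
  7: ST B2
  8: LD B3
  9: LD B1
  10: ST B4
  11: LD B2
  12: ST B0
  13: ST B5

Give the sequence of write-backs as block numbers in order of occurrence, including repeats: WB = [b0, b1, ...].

WB = [2, 0, 1, 2, 4]

  0 | R B1 → L1 miss [-]
  1 | W B2 → L0 miss [D]
  2 | R B2 → L0 hit [D]
  3 | R B4 → L0 miss wb→B2 [-]
  4 | W B1 → L1 hit [D]
  5 | W B0 → L0 miss [D]
  6 | R B2 → L0 miss wb→B0 [-]
  7 | W B2 → L0 hit [D]
  8 | R B3 → L1 miss wb→B1 [-]
  9 | R B1 → L1 miss [-]
  10 | W B4 → L0 miss wb→B2 [D]
  11 | R B2 → L0 miss wb→B4 [-]
  12 | W B0 → L0 miss [D]
  13 | W B5 → L1 miss [D]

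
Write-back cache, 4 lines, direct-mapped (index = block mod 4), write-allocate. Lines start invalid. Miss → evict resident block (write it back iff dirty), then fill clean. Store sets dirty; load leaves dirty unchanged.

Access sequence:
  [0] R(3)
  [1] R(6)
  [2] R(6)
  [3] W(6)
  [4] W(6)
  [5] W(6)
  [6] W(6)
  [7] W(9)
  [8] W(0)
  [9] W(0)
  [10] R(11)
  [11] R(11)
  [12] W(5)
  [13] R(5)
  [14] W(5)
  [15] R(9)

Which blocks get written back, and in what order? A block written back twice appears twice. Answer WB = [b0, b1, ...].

0: R B3 → L3 miss [-]
1: R B6 → L2 miss [-]
2: R B6 → L2 hit [-]
3: W B6 → L2 hit [D]
4: W B6 → L2 hit [D]
5: W B6 → L2 hit [D]
6: W B6 → L2 hit [D]
7: W B9 → L1 miss [D]
8: W B0 → L0 miss [D]
9: W B0 → L0 hit [D]
10: R B11 → L3 miss [-]
11: R B11 → L3 hit [-]
12: W B5 → L1 miss wb→B9 [D]
13: R B5 → L1 hit [D]
14: W B5 → L1 hit [D]
15: R B9 → L1 miss wb→B5 [-]

WB = [9, 5]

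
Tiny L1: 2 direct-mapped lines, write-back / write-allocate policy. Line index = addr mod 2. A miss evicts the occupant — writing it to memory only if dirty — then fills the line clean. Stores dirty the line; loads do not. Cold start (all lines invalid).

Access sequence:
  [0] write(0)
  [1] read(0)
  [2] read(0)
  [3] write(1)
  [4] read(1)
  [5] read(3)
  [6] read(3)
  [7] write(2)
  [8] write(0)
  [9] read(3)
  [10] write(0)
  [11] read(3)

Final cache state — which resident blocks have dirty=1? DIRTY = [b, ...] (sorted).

DIRTY = [0]

0: W B0 -> L0 miss  d=D]
1: R B0 -> L0 hit  d=D]
2: R B0 -> L0 hit  d=D]
3: W B1 -> L1 miss  d=D]
4: R B1 -> L1 hit  d=D]
5: R B3 -> L1 miss wb->B1  d=-]
6: R B3 -> L1 hit  d=-]
7: W B2 -> L0 miss wb->B0  d=D]
8: W B0 -> L0 miss wb->B2  d=D]
9: R B3 -> L1 hit  d=-]
10: W B0 -> L0 hit  d=D]
11: R B3 -> L1 hit  d=-]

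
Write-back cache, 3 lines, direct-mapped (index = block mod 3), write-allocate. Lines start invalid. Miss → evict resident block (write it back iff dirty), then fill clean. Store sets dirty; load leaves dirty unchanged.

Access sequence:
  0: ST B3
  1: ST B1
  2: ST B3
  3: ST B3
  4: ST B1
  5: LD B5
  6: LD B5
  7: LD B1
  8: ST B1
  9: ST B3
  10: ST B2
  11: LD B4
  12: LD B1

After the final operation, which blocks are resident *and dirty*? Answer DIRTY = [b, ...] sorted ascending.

  0 | W B3 → L0 miss [D]
  1 | W B1 → L1 miss [D]
  2 | W B3 → L0 hit [D]
  3 | W B3 → L0 hit [D]
  4 | W B1 → L1 hit [D]
  5 | R B5 → L2 miss [-]
  6 | R B5 → L2 hit [-]
  7 | R B1 → L1 hit [D]
  8 | W B1 → L1 hit [D]
  9 | W B3 → L0 hit [D]
  10 | W B2 → L2 miss [D]
  11 | R B4 → L1 miss wb→B1 [-]
  12 | R B1 → L1 miss [-]

DIRTY = [2, 3]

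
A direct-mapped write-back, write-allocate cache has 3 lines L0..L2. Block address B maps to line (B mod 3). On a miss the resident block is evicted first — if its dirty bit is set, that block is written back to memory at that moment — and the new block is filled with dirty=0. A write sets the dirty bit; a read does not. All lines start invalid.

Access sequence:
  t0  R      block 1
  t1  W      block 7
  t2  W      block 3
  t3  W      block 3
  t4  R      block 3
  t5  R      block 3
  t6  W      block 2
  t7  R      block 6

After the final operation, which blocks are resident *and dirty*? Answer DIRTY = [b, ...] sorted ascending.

0: R B1 -> L1 miss  d=-]
1: W B7 -> L1 miss  d=D]
2: W B3 -> L0 miss  d=D]
3: W B3 -> L0 hit  d=D]
4: R B3 -> L0 hit  d=D]
5: R B3 -> L0 hit  d=D]
6: W B2 -> L2 miss  d=D]
7: R B6 -> L0 miss wb->B3  d=-]

DIRTY = [2, 7]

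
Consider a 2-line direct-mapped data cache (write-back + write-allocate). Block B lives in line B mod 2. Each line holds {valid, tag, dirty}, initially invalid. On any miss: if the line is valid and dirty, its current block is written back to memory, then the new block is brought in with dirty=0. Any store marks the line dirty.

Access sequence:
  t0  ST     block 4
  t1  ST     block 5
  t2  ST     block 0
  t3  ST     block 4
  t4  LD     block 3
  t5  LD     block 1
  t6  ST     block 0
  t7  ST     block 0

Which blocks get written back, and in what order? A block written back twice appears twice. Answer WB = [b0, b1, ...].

0: W B4 → L0 miss [D]
1: W B5 → L1 miss [D]
2: W B0 → L0 miss wb→B4 [D]
3: W B4 → L0 miss wb→B0 [D]
4: R B3 → L1 miss wb→B5 [-]
5: R B1 → L1 miss [-]
6: W B0 → L0 miss wb→B4 [D]
7: W B0 → L0 hit [D]

WB = [4, 0, 5, 4]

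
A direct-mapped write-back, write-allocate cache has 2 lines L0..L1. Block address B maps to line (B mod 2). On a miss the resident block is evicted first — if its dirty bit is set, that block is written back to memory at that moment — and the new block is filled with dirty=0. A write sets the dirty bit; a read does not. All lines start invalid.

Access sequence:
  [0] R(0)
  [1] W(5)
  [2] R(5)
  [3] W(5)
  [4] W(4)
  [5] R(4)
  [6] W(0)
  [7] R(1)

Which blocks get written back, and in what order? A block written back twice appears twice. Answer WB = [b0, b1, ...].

WB = [4, 5]

  0 | R B0 → L0 miss [-]
  1 | W B5 → L1 miss [D]
  2 | R B5 → L1 hit [D]
  3 | W B5 → L1 hit [D]
  4 | W B4 → L0 miss [D]
  5 | R B4 → L0 hit [D]
  6 | W B0 → L0 miss wb→B4 [D]
  7 | R B1 → L1 miss wb→B5 [-]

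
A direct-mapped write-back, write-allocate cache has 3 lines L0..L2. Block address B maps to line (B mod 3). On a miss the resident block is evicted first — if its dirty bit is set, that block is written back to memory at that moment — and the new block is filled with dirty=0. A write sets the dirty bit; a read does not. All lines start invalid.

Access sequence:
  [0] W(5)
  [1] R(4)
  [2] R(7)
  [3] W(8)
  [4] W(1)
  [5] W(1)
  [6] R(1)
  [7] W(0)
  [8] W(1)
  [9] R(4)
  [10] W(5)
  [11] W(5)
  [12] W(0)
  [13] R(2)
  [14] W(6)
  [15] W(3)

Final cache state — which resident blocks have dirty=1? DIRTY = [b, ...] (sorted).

0: W B5 -> L2 miss  d=D]
1: R B4 -> L1 miss  d=-]
2: R B7 -> L1 miss  d=-]
3: W B8 -> L2 miss wb->B5  d=D]
4: W B1 -> L1 miss  d=D]
5: W B1 -> L1 hit  d=D]
6: R B1 -> L1 hit  d=D]
7: W B0 -> L0 miss  d=D]
8: W B1 -> L1 hit  d=D]
9: R B4 -> L1 miss wb->B1  d=-]
10: W B5 -> L2 miss wb->B8  d=D]
11: W B5 -> L2 hit  d=D]
12: W B0 -> L0 hit  d=D]
13: R B2 -> L2 miss wb->B5  d=-]
14: W B6 -> L0 miss wb->B0  d=D]
15: W B3 -> L0 miss wb->B6  d=D]

DIRTY = [3]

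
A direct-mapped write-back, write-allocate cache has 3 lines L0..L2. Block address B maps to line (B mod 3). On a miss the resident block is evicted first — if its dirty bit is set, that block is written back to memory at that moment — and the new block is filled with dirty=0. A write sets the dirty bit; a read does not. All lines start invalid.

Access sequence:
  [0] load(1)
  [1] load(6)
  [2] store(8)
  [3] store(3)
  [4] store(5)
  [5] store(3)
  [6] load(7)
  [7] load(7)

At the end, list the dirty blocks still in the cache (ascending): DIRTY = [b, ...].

DIRTY = [3, 5]

0: R B1 -> L1 miss  d=-]
1: R B6 -> L0 miss  d=-]
2: W B8 -> L2 miss  d=D]
3: W B3 -> L0 miss  d=D]
4: W B5 -> L2 miss wb->B8  d=D]
5: W B3 -> L0 hit  d=D]
6: R B7 -> L1 miss  d=-]
7: R B7 -> L1 hit  d=-]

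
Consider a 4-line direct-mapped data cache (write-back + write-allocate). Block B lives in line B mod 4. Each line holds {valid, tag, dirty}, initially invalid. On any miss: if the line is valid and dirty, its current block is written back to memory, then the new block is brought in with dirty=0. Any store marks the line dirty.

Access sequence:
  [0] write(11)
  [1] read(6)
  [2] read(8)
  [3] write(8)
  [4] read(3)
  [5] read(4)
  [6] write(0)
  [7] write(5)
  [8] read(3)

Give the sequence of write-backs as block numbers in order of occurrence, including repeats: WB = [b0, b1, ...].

0: W B11 -> L3 miss  d=D]
1: R B6 -> L2 miss  d=-]
2: R B8 -> L0 miss  d=-]
3: W B8 -> L0 hit  d=D]
4: R B3 -> L3 miss wb->B11  d=-]
5: R B4 -> L0 miss wb->B8  d=-]
6: W B0 -> L0 miss  d=D]
7: W B5 -> L1 miss  d=D]
8: R B3 -> L3 hit  d=-]

WB = [11, 8]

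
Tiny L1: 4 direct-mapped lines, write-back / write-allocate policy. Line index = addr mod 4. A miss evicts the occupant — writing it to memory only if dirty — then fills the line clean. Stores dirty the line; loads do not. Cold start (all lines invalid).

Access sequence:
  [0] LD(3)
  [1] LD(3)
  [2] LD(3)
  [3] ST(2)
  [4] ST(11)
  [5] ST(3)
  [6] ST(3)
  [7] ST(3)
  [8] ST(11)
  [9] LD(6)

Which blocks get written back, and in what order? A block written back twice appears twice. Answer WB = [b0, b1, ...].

0: R B3 -> L3 miss  d=-]
1: R B3 -> L3 hit  d=-]
2: R B3 -> L3 hit  d=-]
3: W B2 -> L2 miss  d=D]
4: W B11 -> L3 miss  d=D]
5: W B3 -> L3 miss wb->B11  d=D]
6: W B3 -> L3 hit  d=D]
7: W B3 -> L3 hit  d=D]
8: W B11 -> L3 miss wb->B3  d=D]
9: R B6 -> L2 miss wb->B2  d=-]

WB = [11, 3, 2]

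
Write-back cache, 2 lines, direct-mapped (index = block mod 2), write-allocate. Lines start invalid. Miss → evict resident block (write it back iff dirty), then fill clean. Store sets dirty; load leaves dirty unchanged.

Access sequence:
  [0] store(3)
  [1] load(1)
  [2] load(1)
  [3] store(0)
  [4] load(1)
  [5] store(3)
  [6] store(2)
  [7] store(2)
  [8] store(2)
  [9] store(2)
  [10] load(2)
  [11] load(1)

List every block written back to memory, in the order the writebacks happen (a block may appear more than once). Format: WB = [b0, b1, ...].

WB = [3, 0, 3]

  0 | W B3 → L1 miss [D]
  1 | R B1 → L1 miss wb→B3 [-]
  2 | R B1 → L1 hit [-]
  3 | W B0 → L0 miss [D]
  4 | R B1 → L1 hit [-]
  5 | W B3 → L1 miss [D]
  6 | W B2 → L0 miss wb→B0 [D]
  7 | W B2 → L0 hit [D]
  8 | W B2 → L0 hit [D]
  9 | W B2 → L0 hit [D]
  10 | R B2 → L0 hit [D]
  11 | R B1 → L1 miss wb→B3 [-]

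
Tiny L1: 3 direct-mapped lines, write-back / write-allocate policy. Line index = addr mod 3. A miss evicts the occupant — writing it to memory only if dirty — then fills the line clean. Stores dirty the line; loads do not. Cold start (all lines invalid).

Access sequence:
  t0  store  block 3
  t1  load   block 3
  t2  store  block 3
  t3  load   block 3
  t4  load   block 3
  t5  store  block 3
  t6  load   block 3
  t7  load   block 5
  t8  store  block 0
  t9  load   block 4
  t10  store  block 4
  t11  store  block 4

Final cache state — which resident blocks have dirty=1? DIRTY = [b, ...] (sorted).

0: W B3 → L0 miss [D]
1: R B3 → L0 hit [D]
2: W B3 → L0 hit [D]
3: R B3 → L0 hit [D]
4: R B3 → L0 hit [D]
5: W B3 → L0 hit [D]
6: R B3 → L0 hit [D]
7: R B5 → L2 miss [-]
8: W B0 → L0 miss wb→B3 [D]
9: R B4 → L1 miss [-]
10: W B4 → L1 hit [D]
11: W B4 → L1 hit [D]

DIRTY = [0, 4]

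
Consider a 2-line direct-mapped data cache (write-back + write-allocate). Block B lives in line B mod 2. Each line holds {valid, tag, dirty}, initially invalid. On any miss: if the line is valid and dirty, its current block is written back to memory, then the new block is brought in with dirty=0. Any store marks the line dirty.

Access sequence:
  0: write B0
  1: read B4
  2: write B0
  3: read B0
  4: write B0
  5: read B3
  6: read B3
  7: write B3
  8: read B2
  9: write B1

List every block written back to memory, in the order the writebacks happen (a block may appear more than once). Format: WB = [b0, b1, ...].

  0 | W B0 → L0 miss [D]
  1 | R B4 → L0 miss wb→B0 [-]
  2 | W B0 → L0 miss [D]
  3 | R B0 → L0 hit [D]
  4 | W B0 → L0 hit [D]
  5 | R B3 → L1 miss [-]
  6 | R B3 → L1 hit [-]
  7 | W B3 → L1 hit [D]
  8 | R B2 → L0 miss wb→B0 [-]
  9 | W B1 → L1 miss wb→B3 [D]

WB = [0, 0, 3]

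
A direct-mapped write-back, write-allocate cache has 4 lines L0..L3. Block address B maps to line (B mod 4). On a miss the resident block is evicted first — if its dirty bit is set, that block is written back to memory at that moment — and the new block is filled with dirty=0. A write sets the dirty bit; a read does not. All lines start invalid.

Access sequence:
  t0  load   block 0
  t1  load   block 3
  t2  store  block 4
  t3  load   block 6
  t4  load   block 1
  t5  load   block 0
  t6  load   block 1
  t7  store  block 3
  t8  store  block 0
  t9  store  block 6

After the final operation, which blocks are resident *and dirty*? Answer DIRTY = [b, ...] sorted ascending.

DIRTY = [0, 3, 6]

  0 | R B0 → L0 miss [-]
  1 | R B3 → L3 miss [-]
  2 | W B4 → L0 miss [D]
  3 | R B6 → L2 miss [-]
  4 | R B1 → L1 miss [-]
  5 | R B0 → L0 miss wb→B4 [-]
  6 | R B1 → L1 hit [-]
  7 | W B3 → L3 hit [D]
  8 | W B0 → L0 hit [D]
  9 | W B6 → L2 hit [D]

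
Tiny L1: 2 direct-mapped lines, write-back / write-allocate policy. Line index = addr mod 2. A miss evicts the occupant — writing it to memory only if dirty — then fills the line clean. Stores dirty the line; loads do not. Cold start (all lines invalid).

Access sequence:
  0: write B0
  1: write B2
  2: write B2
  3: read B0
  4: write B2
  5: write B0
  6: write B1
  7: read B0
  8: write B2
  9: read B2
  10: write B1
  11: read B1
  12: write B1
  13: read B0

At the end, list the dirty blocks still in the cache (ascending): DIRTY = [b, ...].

  0 | W B0 → L0 miss [D]
  1 | W B2 → L0 miss wb→B0 [D]
  2 | W B2 → L0 hit [D]
  3 | R B0 → L0 miss wb→B2 [-]
  4 | W B2 → L0 miss [D]
  5 | W B0 → L0 miss wb→B2 [D]
  6 | W B1 → L1 miss [D]
  7 | R B0 → L0 hit [D]
  8 | W B2 → L0 miss wb→B0 [D]
  9 | R B2 → L0 hit [D]
  10 | W B1 → L1 hit [D]
  11 | R B1 → L1 hit [D]
  12 | W B1 → L1 hit [D]
  13 | R B0 → L0 miss wb→B2 [-]

DIRTY = [1]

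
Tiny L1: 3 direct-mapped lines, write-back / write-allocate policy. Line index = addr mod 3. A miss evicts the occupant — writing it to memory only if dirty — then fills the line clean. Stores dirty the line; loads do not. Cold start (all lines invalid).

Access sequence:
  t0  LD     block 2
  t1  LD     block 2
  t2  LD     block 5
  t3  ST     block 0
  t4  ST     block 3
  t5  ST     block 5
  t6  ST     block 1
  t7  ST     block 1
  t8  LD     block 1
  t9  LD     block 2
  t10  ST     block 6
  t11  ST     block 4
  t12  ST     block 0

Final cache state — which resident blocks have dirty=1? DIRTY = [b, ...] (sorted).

  0 | R B2 → L2 miss [-]
  1 | R B2 → L2 hit [-]
  2 | R B5 → L2 miss [-]
  3 | W B0 → L0 miss [D]
  4 | W B3 → L0 miss wb→B0 [D]
  5 | W B5 → L2 hit [D]
  6 | W B1 → L1 miss [D]
  7 | W B1 → L1 hit [D]
  8 | R B1 → L1 hit [D]
  9 | R B2 → L2 miss wb→B5 [-]
  10 | W B6 → L0 miss wb→B3 [D]
  11 | W B4 → L1 miss wb→B1 [D]
  12 | W B0 → L0 miss wb→B6 [D]

DIRTY = [0, 4]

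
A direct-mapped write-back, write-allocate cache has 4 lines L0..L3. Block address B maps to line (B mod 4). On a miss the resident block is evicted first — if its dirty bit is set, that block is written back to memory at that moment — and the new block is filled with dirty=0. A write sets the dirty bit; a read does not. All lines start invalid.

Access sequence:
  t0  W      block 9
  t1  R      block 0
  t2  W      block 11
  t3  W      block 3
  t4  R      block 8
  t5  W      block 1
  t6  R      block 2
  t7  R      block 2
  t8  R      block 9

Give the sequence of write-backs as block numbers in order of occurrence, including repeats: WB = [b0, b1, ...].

WB = [11, 9, 1]

0: W B9 → L1 miss [D]
1: R B0 → L0 miss [-]
2: W B11 → L3 miss [D]
3: W B3 → L3 miss wb→B11 [D]
4: R B8 → L0 miss [-]
5: W B1 → L1 miss wb→B9 [D]
6: R B2 → L2 miss [-]
7: R B2 → L2 hit [-]
8: R B9 → L1 miss wb→B1 [-]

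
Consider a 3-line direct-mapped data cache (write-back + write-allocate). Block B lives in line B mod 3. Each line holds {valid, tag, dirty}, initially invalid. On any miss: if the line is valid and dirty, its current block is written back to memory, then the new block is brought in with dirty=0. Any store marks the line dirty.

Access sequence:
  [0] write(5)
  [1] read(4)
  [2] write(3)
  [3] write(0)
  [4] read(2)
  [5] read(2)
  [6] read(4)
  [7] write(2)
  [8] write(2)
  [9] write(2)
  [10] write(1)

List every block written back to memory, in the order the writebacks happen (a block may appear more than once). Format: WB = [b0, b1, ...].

WB = [3, 5]

0: W B5 → L2 miss [D]
1: R B4 → L1 miss [-]
2: W B3 → L0 miss [D]
3: W B0 → L0 miss wb→B3 [D]
4: R B2 → L2 miss wb→B5 [-]
5: R B2 → L2 hit [-]
6: R B4 → L1 hit [-]
7: W B2 → L2 hit [D]
8: W B2 → L2 hit [D]
9: W B2 → L2 hit [D]
10: W B1 → L1 miss [D]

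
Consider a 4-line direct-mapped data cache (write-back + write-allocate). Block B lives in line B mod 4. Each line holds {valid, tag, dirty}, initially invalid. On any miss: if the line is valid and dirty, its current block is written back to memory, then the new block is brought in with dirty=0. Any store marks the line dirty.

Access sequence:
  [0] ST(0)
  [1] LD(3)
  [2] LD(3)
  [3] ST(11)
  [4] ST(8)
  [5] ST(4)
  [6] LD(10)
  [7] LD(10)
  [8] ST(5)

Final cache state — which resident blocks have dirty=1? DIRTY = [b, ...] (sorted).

DIRTY = [4, 5, 11]

0: W B0 -> L0 miss  d=D]
1: R B3 -> L3 miss  d=-]
2: R B3 -> L3 hit  d=-]
3: W B11 -> L3 miss  d=D]
4: W B8 -> L0 miss wb->B0  d=D]
5: W B4 -> L0 miss wb->B8  d=D]
6: R B10 -> L2 miss  d=-]
7: R B10 -> L2 hit  d=-]
8: W B5 -> L1 miss  d=D]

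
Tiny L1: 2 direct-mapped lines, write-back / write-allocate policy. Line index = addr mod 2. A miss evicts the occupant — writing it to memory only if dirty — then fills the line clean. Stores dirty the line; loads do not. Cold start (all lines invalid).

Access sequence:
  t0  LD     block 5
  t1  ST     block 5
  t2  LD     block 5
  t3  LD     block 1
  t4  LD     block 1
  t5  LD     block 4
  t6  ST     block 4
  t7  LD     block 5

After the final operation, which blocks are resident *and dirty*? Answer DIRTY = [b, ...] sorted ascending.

0: R B5 -> L1 miss  d=-]
1: W B5 -> L1 hit  d=D]
2: R B5 -> L1 hit  d=D]
3: R B1 -> L1 miss wb->B5  d=-]
4: R B1 -> L1 hit  d=-]
5: R B4 -> L0 miss  d=-]
6: W B4 -> L0 hit  d=D]
7: R B5 -> L1 miss  d=-]

DIRTY = [4]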